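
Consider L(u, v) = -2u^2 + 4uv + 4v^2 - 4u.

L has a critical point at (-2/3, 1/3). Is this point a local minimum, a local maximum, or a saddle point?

The Hessian of L is constant: H = [[-4, 4], [4, 8]].
det(H) = (-4)·8 − 4² = -48.
Since det(H) < 0, H is indefinite and the critical point is a saddle point.

saddle point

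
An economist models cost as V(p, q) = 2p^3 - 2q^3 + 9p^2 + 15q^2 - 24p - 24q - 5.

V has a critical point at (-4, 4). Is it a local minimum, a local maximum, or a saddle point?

The mixed partial ∂²V/∂p∂q is 0, so the Hessian at any point is diag(V_pp, V_qq) = diag(6(2p + 3), 6(-2q + 5)).
At (-4, 4): H = diag(-30, -18).
Both eigenvalues are negative, so H is negative definite: a local maximum.

local maximum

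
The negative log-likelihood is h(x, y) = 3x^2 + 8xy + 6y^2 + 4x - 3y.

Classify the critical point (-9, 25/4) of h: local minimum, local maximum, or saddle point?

local minimum

The Hessian of h is constant: H = [[6, 8], [8, 12]].
det(H) = 6·12 − 8² = 8.
det(H) > 0 and tr(H) = 18 > 0, so H is positive definite and the point is a local minimum.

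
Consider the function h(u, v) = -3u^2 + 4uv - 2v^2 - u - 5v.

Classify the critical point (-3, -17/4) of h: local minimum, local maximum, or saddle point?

The Hessian of h is constant: H = [[-6, 4], [4, -4]].
det(H) = (-6)·(-4) − 4² = 8.
det(H) > 0 and tr(H) = -10 < 0, so H is negative definite and the point is a local maximum.

local maximum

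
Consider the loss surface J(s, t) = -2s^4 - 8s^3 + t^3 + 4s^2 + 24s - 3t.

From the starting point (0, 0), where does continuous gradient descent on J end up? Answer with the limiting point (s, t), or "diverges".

J is separable, so gradient descent decouples: s follows -∂J/∂s, t follows -∂J/∂t.
∂J/∂s = -8(s - 1)(s + 1)(s + 3); at s=0 this is 24, so s decreases.
∂J/∂t = 3(t - 1)(t + 1); at t=0 this is -3, so t increases.
s converges to its nearest critical value -1 (a local min of the s-part); t converges to 1. The iterate converges to (-1, 1).

(-1, 1)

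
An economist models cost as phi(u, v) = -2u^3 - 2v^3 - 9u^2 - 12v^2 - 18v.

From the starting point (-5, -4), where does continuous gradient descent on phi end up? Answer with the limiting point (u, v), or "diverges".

(-3, -3)

phi is separable, so gradient descent decouples: u follows -∂phi/∂u, v follows -∂phi/∂v.
∂phi/∂u = -6u(u + 3); at u=-5 this is -60, so u increases.
∂phi/∂v = -6(v + 1)(v + 3); at v=-4 this is -18, so v increases.
u converges to its nearest critical value -3 (a local min of the u-part); v converges to -3. The iterate converges to (-3, -3).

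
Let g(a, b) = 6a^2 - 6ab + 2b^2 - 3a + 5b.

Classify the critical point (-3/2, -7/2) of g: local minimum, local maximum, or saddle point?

local minimum

The Hessian of g is constant: H = [[12, -6], [-6, 4]].
det(H) = 12·4 − (-6)² = 12.
det(H) > 0 and tr(H) = 16 > 0, so H is positive definite and the point is a local minimum.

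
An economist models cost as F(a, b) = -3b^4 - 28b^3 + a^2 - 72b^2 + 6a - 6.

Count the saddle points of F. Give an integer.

F separates as a function of a plus a function of b, so ∇F=0 decouples.
∂F/∂a = 2(a + 3) = 0 at a ∈ {-3}; ∂F/∂b = -12b(b + 3)(b + 4) = 0 at b ∈ {-4, -3, 0}.
The Hessian is diagonal: diag(F_aa, F_bb). Second derivatives: F_aa(-3)=2; F_bb(-4)=-48, F_bb(-3)=36, F_bb(0)=-144.
Saddle points occur where the two diagonal entries have opposite signs: (-3, -4), (-3, 0). Count: 2.

2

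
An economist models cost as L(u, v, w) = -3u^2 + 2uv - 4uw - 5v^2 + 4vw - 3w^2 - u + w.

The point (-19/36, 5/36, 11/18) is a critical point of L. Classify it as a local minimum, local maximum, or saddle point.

The Hessian is constant: H = [[-6, 2, -4], [2, -10, 4], [-4, 4, -6]].
Leading principal minors: Δ₁ = -6, Δ₂ = 56, Δ₃ = -144.
The minors alternate sign starting negative (−, +, −), so H is negative definite: a local maximum.

local maximum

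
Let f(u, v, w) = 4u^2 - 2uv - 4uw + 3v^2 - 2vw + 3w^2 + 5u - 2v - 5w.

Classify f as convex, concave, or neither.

convex

f is quadratic, so its Hessian is the constant matrix H = [[8, -2, -4], [-2, 6, -2], [-4, -2, 6]].
Leading principal minors: 8, 44, 104.
All positive ⇒ H ≻ 0 ⇒ convex.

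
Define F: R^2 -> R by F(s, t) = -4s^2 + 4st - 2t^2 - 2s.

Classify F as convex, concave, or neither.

concave

F is quadratic, so its Hessian is the constant matrix H = [[-8, 4], [4, -4]].
det(H) = 16, tr(H) = -12.
det(H) > 0 and tr(H) < 0, so H is negative definite everywhere: concave.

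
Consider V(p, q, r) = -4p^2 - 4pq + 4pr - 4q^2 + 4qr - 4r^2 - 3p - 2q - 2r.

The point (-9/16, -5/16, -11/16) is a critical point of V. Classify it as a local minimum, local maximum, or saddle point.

local maximum

The Hessian is constant: H = [[-8, -4, 4], [-4, -8, 4], [4, 4, -8]].
Leading principal minors: Δ₁ = -8, Δ₂ = 48, Δ₃ = -256.
The minors alternate sign starting negative (−, +, −), so H is negative definite: a local maximum.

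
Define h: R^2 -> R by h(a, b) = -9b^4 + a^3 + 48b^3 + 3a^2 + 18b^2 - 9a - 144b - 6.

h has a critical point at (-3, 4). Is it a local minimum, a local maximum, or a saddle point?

local maximum

The mixed partial ∂²h/∂a∂b is 0, so the Hessian at any point is diag(h_aa, h_bb) = diag(6(a + 1), 36(-3b^2 + 8b + 1)).
At (-3, 4): H = diag(-12, -540).
Both eigenvalues are negative, so H is negative definite: a local maximum.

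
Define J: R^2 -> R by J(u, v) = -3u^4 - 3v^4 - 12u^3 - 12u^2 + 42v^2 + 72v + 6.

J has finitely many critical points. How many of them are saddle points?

J separates as a function of u plus a function of v, so ∇J=0 decouples.
∂J/∂u = -12u(u + 1)(u + 2) = 0 at u ∈ {-2, -1, 0}; ∂J/∂v = -12(v - 3)(v + 1)(v + 2) = 0 at v ∈ {-2, -1, 3}.
The Hessian is diagonal: diag(J_uu, J_vv). Second derivatives: J_uu(-2)=-24, J_uu(-1)=12, J_uu(0)=-24; J_vv(-2)=-60, J_vv(-1)=48, J_vv(3)=-240.
Saddle points occur where the two diagonal entries have opposite signs: (-2, -1), (-1, -2), (-1, 3), (0, -1). Count: 4.

4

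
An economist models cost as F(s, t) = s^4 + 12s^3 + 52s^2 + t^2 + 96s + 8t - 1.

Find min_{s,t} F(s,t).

F(s,t) separates as P(s) + Q(t) − 1, so its minimum is min P + min Q − 1.
P'(s) = 4(s + 2)(s + 3)(s + 4) vanishes at s ∈ {-4, -3, -2}; Q'(t) = 2(t + 4) vanishes at t ∈ {-4}.
Local minima of P (where P''>0): P(-4)=-64, P(-2)=-64. Local minima of Q: Q(-4)=-16.
So the global minimum of F is P(-4) + Q(-4) − 1 = -64 − 16 − 1 = -81, attained at (-4, -4).

-81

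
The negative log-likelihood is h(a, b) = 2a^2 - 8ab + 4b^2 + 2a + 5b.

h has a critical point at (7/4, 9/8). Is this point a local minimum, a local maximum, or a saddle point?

The Hessian of h is constant: H = [[4, -8], [-8, 8]].
det(H) = 4·8 − (-8)² = -32.
Since det(H) < 0, H is indefinite and the critical point is a saddle point.

saddle point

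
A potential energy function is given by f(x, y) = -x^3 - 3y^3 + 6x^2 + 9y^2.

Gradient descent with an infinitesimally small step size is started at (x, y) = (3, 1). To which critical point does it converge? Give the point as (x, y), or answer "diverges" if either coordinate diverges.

f is separable, so gradient descent decouples: x follows -∂f/∂x, y follows -∂f/∂y.
∂f/∂x = -3x(x - 4); at x=3 this is 9, so x decreases.
∂f/∂y = -9y(y - 2); at y=1 this is 9, so y decreases.
x converges to its nearest critical value 0 (a local min of the x-part); y converges to 0. The iterate converges to (0, 0).

(0, 0)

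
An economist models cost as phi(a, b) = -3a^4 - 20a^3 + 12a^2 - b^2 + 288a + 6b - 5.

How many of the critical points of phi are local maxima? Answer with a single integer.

phi separates as a function of a plus a function of b, so ∇phi=0 decouples.
∂phi/∂a = -12(a - 2)(a + 3)(a + 4) = 0 at a ∈ {-4, -3, 2}; ∂phi/∂b = -2(b - 3) = 0 at b ∈ {3}.
The Hessian is diagonal: diag(phi_aa, phi_bb). Second derivatives: phi_aa(-4)=-72, phi_aa(-3)=60, phi_aa(2)=-360; phi_bb(3)=-2.
Local maxima occur where both diagonal entries negative: (-4, 3), (2, 3). Count: 2.

2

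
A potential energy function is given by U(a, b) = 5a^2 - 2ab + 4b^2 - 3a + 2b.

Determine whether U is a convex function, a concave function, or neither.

U is quadratic, so its Hessian is the constant matrix H = [[10, -2], [-2, 8]].
det(H) = 76, tr(H) = 18.
det(H) > 0 and tr(H) > 0, so H is positive definite everywhere: convex.

convex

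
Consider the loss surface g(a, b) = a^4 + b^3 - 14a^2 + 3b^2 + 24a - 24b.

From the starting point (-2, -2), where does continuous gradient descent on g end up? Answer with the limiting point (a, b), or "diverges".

(-3, 2)

g is separable, so gradient descent decouples: a follows -∂g/∂a, b follows -∂g/∂b.
∂g/∂a = 4(a - 2)(a - 1)(a + 3); at a=-2 this is 48, so a decreases.
∂g/∂b = 3(b - 2)(b + 4); at b=-2 this is -24, so b increases.
a converges to its nearest critical value -3 (a local min of the a-part); b converges to 2. The iterate converges to (-3, 2).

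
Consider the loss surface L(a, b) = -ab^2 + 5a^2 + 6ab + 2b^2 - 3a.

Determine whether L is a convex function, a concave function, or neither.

neither

The term -ab^2 is cubic, so the Hessian is not constant.
∂²L/∂b² = -2a + 4, which takes both signs as a varies (negative for sufficiently large a). A diagonal entry of the Hessian changing sign means the Hessian is neither positive- nor negative-semidefinite on all of R^2.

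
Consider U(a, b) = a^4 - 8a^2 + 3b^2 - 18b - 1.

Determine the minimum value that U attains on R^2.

U(a,b) separates as P(a) + Q(b) − 1, so its minimum is min P + min Q − 1.
P'(a) = 4a(a - 2)(a + 2) vanishes at a ∈ {-2, 0, 2}; Q'(b) = 6b - 18 vanishes at b ∈ {3}.
Local minima of P (where P''>0): P(-2)=-16, P(2)=-16. Local minima of Q: Q(3)=-27.
So the global minimum of U is P(-2) + Q(3) − 1 = -16 − 27 − 1 = -44, attained at (-2, 3).

-44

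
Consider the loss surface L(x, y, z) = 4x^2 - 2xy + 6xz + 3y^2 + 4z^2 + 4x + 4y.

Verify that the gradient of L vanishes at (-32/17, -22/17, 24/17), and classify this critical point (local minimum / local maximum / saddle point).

∇L = (8x - 2y + 6z + 4, -2x + 6y + 4, 6x + 8z); substituting (-32/17, -22/17, 24/17) gives ∇L = (0, 0, 0), so (-32/17, -22/17, 24/17) is indeed a critical point.
The Hessian is constant: H = [[8, -2, 6], [-2, 6, 0], [6, 0, 8]].
Leading principal minors: Δ₁ = 8, Δ₂ = 44, Δ₃ = 136.
All leading minors are positive, so H is positive definite: a local minimum.

local minimum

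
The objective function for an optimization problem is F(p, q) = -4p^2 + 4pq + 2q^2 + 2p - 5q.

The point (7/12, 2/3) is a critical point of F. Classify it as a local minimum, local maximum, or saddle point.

The Hessian of F is constant: H = [[-8, 4], [4, 4]].
det(H) = (-8)·4 − 4² = -48.
Since det(H) < 0, H is indefinite and the critical point is a saddle point.

saddle point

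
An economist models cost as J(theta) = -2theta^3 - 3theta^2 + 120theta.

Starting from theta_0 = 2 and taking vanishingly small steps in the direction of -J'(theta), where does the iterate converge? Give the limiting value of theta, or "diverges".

-5

J'(theta) = -6(theta - 4)(theta + 5), so J'(2) = 84.
Gradient descent moves in the -J' direction, i.e. theta is decreasing.
The nearest critical point in that direction is theta = -5, where J'' = 54 > 0 (a local minimum). The iterate converges there.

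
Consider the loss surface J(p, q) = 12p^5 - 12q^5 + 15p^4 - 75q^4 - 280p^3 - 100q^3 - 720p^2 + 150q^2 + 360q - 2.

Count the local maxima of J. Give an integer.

4

J separates as a function of p plus a function of q, so ∇J=0 decouples.
∂J/∂p = 60p(p - 4)(p + 2)(p + 3) = 0 at p ∈ {-3, -2, 0, 4}; ∂J/∂q = -60(q - 1)(q + 1)(q + 2)(q + 3) = 0 at q ∈ {-3, -2, -1, 1}.
The Hessian is diagonal: diag(J_pp, J_qq). Second derivatives: J_pp(-3)=-1260, J_pp(-2)=720, J_pp(0)=-1440, J_pp(4)=10080; J_qq(-3)=480, J_qq(-2)=-180, J_qq(-1)=240, J_qq(1)=-1440.
Local maxima occur where both diagonal entries negative: (-3, -2), (-3, 1), (0, -2), (0, 1). Count: 4.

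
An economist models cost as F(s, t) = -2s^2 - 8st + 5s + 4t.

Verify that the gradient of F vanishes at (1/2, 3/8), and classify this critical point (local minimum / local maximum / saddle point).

∇F = (-4s - 8t + 5, -8s + 4); substituting (1/2, 3/8) gives ∇F = (0, 0), so (1/2, 3/8) is indeed a critical point.
The Hessian of F is constant: H = [[-4, -8], [-8, 0]].
det(H) = (-4)·0 − (-8)² = -64.
Since det(H) < 0, H is indefinite and the critical point is a saddle point.

saddle point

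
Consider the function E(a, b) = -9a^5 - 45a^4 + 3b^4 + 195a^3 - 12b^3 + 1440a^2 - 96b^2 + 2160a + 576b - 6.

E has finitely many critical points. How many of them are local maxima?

2

E separates as a function of a plus a function of b, so ∇E=0 decouples.
∂E/∂a = -45(a - 4)(a + 1)(a + 3)(a + 4) = 0 at a ∈ {-4, -3, -1, 4}; ∂E/∂b = 12(b - 4)(b - 3)(b + 4) = 0 at b ∈ {-4, 3, 4}.
The Hessian is diagonal: diag(E_aa, E_bb). Second derivatives: E_aa(-4)=1080, E_aa(-3)=-630, E_aa(-1)=1350, E_aa(4)=-12600; E_bb(-4)=672, E_bb(3)=-84, E_bb(4)=96.
Local maxima occur where both diagonal entries negative: (-3, 3), (4, 3). Count: 2.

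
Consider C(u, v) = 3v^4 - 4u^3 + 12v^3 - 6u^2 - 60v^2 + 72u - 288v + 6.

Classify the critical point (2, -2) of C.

local maximum

The mixed partial ∂²C/∂u∂v is 0, so the Hessian at any point is diag(C_uu, C_vv) = diag(-12(2u + 1), 12(3v^2 + 6v - 10)).
At (2, -2): H = diag(-60, -120).
Both eigenvalues are negative, so H is negative definite: a local maximum.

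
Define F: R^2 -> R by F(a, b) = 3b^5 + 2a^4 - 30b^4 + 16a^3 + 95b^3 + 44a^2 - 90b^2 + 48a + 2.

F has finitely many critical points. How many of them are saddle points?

6

F separates as a function of a plus a function of b, so ∇F=0 decouples.
∂F/∂a = 8(a + 1)(a + 2)(a + 3) = 0 at a ∈ {-3, -2, -1}; ∂F/∂b = 15b(b - 4)(b - 3)(b - 1) = 0 at b ∈ {0, 1, 3, 4}.
The Hessian is diagonal: diag(F_aa, F_bb). Second derivatives: F_aa(-3)=16, F_aa(-2)=-8, F_aa(-1)=16; F_bb(0)=-180, F_bb(1)=90, F_bb(3)=-90, F_bb(4)=180.
Saddle points occur where the two diagonal entries have opposite signs: (-3, 0), (-3, 3), (-2, 1), (-2, 4), (-1, 0), (-1, 3). Count: 6.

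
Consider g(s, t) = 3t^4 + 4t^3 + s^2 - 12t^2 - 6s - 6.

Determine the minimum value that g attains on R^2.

g(s,t) separates as P(s) + Q(t) − 6, so its minimum is min P + min Q − 6.
P'(s) = 2s - 6 vanishes at s ∈ {3}; Q'(t) = 12t(t - 1)(t + 2) vanishes at t ∈ {-2, 0, 1}.
Local minima of P (where P''>0): P(3)=-9. Local minima of Q: Q(-2)=-32, Q(1)=-5.
So the global minimum of g is P(3) + Q(-2) − 6 = -9 − 32 − 6 = -47, attained at (3, -2).

-47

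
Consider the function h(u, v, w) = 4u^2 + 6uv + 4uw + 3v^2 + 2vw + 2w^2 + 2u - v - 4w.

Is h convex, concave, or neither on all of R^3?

convex

h is quadratic, so its Hessian is the constant matrix H = [[8, 6, 4], [6, 6, 2], [4, 2, 4]].
Leading principal minors: 8, 12, 16.
All positive ⇒ H ≻ 0 ⇒ convex.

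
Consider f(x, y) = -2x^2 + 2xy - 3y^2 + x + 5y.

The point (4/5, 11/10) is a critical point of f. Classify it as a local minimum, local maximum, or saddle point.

local maximum

The Hessian of f is constant: H = [[-4, 2], [2, -6]].
det(H) = (-4)·(-6) − 2² = 20.
det(H) > 0 and tr(H) = -10 < 0, so H is negative definite and the point is a local maximum.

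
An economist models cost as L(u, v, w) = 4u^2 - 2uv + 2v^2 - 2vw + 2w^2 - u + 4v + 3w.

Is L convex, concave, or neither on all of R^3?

convex

L is quadratic, so its Hessian is the constant matrix H = [[8, -2, 0], [-2, 4, -2], [0, -2, 4]].
Leading principal minors: 8, 28, 80.
All positive ⇒ H ≻ 0 ⇒ convex.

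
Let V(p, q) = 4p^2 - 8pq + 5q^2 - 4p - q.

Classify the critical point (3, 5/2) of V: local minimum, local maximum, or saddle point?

The Hessian of V is constant: H = [[8, -8], [-8, 10]].
det(H) = 8·10 − (-8)² = 16.
det(H) > 0 and tr(H) = 18 > 0, so H is positive definite and the point is a local minimum.

local minimum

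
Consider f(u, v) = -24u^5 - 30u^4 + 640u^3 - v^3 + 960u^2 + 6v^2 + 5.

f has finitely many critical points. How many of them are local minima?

2

f separates as a function of u plus a function of v, so ∇f=0 decouples.
∂f/∂u = -120u(u - 4)(u + 1)(u + 4) = 0 at u ∈ {-4, -1, 0, 4}; ∂f/∂v = -3v(v - 4) = 0 at v ∈ {0, 4}.
The Hessian is diagonal: diag(f_uu, f_vv). Second derivatives: f_uu(-4)=11520, f_uu(-1)=-1800, f_uu(0)=1920, f_uu(4)=-19200; f_vv(0)=12, f_vv(4)=-12.
Local minima occur where both diagonal entries positive: (-4, 0), (0, 0). Count: 2.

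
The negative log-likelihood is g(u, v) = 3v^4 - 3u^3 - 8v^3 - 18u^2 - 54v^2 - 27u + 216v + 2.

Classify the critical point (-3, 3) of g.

local minimum

The mixed partial ∂²g/∂u∂v is 0, so the Hessian at any point is diag(g_uu, g_vv) = diag(-18(u + 2), 12(3v^2 - 4v - 9)).
At (-3, 3): H = diag(18, 72).
Both eigenvalues are positive, so H is positive definite: a local minimum.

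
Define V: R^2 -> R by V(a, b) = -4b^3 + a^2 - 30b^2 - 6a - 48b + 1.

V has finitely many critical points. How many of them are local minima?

1

V separates as a function of a plus a function of b, so ∇V=0 decouples.
∂V/∂a = 2(a - 3) = 0 at a ∈ {3}; ∂V/∂b = -12(b + 1)(b + 4) = 0 at b ∈ {-4, -1}.
The Hessian is diagonal: diag(V_aa, V_bb). Second derivatives: V_aa(3)=2; V_bb(-4)=36, V_bb(-1)=-36.
Local minima occur where both diagonal entries positive: (3, -4). Count: 1.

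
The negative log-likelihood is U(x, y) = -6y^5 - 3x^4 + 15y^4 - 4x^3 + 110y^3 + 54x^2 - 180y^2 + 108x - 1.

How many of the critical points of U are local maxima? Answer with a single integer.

U separates as a function of x plus a function of y, so ∇U=0 decouples.
∂U/∂x = -12(x - 3)(x + 1)(x + 3) = 0 at x ∈ {-3, -1, 3}; ∂U/∂y = -30y(y - 4)(y - 1)(y + 3) = 0 at y ∈ {-3, 0, 1, 4}.
The Hessian is diagonal: diag(U_xx, U_yy). Second derivatives: U_xx(-3)=-144, U_xx(-1)=96, U_xx(3)=-288; U_yy(-3)=2520, U_yy(0)=-360, U_yy(1)=360, U_yy(4)=-2520.
Local maxima occur where both diagonal entries negative: (-3, 0), (-3, 4), (3, 0), (3, 4). Count: 4.

4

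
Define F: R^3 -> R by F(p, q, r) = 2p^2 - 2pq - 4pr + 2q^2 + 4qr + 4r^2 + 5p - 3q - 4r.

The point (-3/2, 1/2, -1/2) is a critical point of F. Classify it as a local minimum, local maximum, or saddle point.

local minimum

The Hessian is constant: H = [[4, -2, -4], [-2, 4, 4], [-4, 4, 8]].
Leading principal minors: Δ₁ = 4, Δ₂ = 12, Δ₃ = 32.
All leading minors are positive, so H is positive definite: a local minimum.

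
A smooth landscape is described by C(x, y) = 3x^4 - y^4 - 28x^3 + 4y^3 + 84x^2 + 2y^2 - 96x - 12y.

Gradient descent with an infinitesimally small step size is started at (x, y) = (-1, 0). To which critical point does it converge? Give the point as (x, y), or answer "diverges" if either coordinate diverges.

(1, 1)

C is separable, so gradient descent decouples: x follows -∂C/∂x, y follows -∂C/∂y.
∂C/∂x = 12(x - 4)(x - 2)(x - 1); at x=-1 this is -360, so x increases.
∂C/∂y = -4(y - 3)(y - 1)(y + 1); at y=0 this is -12, so y increases.
x converges to its nearest critical value 1 (a local min of the x-part); y converges to 1. The iterate converges to (1, 1).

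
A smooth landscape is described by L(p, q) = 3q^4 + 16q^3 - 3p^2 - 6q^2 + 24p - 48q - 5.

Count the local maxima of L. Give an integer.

1

L separates as a function of p plus a function of q, so ∇L=0 decouples.
∂L/∂p = -6(p - 4) = 0 at p ∈ {4}; ∂L/∂q = 12(q - 1)(q + 1)(q + 4) = 0 at q ∈ {-4, -1, 1}.
The Hessian is diagonal: diag(L_pp, L_qq). Second derivatives: L_pp(4)=-6; L_qq(-4)=180, L_qq(-1)=-72, L_qq(1)=120.
Local maxima occur where both diagonal entries negative: (4, -1). Count: 1.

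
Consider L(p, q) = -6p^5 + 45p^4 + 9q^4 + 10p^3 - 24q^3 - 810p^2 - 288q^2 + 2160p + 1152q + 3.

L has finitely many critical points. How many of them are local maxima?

2

L separates as a function of p plus a function of q, so ∇L=0 decouples.
∂L/∂p = -30(p - 4)(p - 3)(p - 2)(p + 3) = 0 at p ∈ {-3, 2, 3, 4}; ∂L/∂q = 36(q - 4)(q - 2)(q + 4) = 0 at q ∈ {-4, 2, 4}.
The Hessian is diagonal: diag(L_pp, L_qq). Second derivatives: L_pp(-3)=6300, L_pp(2)=-300, L_pp(3)=180, L_pp(4)=-420; L_qq(-4)=1728, L_qq(2)=-432, L_qq(4)=576.
Local maxima occur where both diagonal entries negative: (2, 2), (4, 2). Count: 2.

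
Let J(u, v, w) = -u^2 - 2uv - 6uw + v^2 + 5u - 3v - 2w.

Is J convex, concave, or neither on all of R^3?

J is quadratic, so its Hessian is the constant matrix H = [[-2, -2, -6], [-2, 2, 0], [-6, 0, 0]].
Leading principal minors: -2, -8, -72.
Neither pattern holds ⇒ H is indefinite ⇒ neither convex nor concave.

neither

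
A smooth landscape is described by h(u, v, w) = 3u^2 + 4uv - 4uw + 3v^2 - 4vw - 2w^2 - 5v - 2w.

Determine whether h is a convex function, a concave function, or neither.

h is quadratic, so its Hessian is the constant matrix H = [[6, 4, -4], [4, 6, -4], [-4, -4, -4]].
Leading principal minors: 6, 20, -144.
Neither pattern holds ⇒ H is indefinite ⇒ neither convex nor concave.

neither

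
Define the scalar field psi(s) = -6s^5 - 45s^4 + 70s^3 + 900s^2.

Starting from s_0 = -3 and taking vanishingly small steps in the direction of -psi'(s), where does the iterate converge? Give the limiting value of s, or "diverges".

psi'(s) = -30s(s - 3)(s + 4)(s + 5), so psi'(-3) = -1080.
Gradient descent moves in the -psi' direction, i.e. s is increasing.
The nearest critical point in that direction is s = 0, where psi'' = 1800 > 0 (a local minimum). The iterate converges there.

0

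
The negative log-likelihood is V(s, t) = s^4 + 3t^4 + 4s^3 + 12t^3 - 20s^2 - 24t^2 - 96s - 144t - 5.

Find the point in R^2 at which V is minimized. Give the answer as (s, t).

(3, 2)

V(s,t) separates as P(s) + Q(t) − 5, so its minimum is min P + min Q − 5.
P'(s) = 4(s - 3)(s + 2)(s + 4) vanishes at s ∈ {-4, -2, 3}; Q'(t) = 12(t - 2)(t + 2)(t + 3) vanishes at t ∈ {-3, -2, 2}.
Local minima of P (where P''>0): P(-4)=64, P(3)=-279. Local minima of Q: Q(-3)=135, Q(2)=-240.
So the global minimum of V is P(3) + Q(2) − 5 = -279 − 240 − 5 = -524, attained at (3, 2).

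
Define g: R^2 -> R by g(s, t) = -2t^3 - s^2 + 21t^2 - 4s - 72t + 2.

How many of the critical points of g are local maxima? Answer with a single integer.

1

g separates as a function of s plus a function of t, so ∇g=0 decouples.
∂g/∂s = -2(s + 2) = 0 at s ∈ {-2}; ∂g/∂t = -6(t - 4)(t - 3) = 0 at t ∈ {3, 4}.
The Hessian is diagonal: diag(g_ss, g_tt). Second derivatives: g_ss(-2)=-2; g_tt(3)=6, g_tt(4)=-6.
Local maxima occur where both diagonal entries negative: (-2, 4). Count: 1.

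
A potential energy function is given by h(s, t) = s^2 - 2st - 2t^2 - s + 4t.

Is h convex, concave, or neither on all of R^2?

h is quadratic, so its Hessian is the constant matrix H = [[2, -2], [-2, -4]].
det(H) = -12, tr(H) = -2.
det(H) < 0, so H is indefinite: neither convex nor concave.

neither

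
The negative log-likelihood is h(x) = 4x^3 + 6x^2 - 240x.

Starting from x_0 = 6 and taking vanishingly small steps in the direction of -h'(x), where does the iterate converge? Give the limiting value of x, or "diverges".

h'(x) = 12(x - 4)(x + 5), so h'(6) = 264.
Gradient descent moves in the -h' direction, i.e. x is decreasing.
The nearest critical point in that direction is x = 4, where h'' = 108 > 0 (a local minimum). The iterate converges there.

4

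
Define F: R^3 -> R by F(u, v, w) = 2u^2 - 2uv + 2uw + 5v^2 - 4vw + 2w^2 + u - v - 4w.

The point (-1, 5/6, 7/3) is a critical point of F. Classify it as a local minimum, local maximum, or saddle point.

local minimum

The Hessian is constant: H = [[4, -2, 2], [-2, 10, -4], [2, -4, 4]].
Leading principal minors: Δ₁ = 4, Δ₂ = 36, Δ₃ = 72.
All leading minors are positive, so H is positive definite: a local minimum.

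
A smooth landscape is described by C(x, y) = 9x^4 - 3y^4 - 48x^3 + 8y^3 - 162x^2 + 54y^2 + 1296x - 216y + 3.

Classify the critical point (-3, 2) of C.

local minimum

The mixed partial ∂²C/∂x∂y is 0, so the Hessian at any point is diag(C_xx, C_yy) = diag(36(3x^2 - 8x - 9), 12(-3y^2 + 4y + 9)).
At (-3, 2): H = diag(1512, 60).
Both eigenvalues are positive, so H is positive definite: a local minimum.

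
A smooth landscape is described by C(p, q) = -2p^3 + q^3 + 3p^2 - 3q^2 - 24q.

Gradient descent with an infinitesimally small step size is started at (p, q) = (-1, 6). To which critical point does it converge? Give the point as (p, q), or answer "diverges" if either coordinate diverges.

C is separable, so gradient descent decouples: p follows -∂C/∂p, q follows -∂C/∂q.
∂C/∂p = -6p(p - 1); at p=-1 this is -12, so p increases.
∂C/∂q = 3(q - 4)(q + 2); at q=6 this is 48, so q decreases.
p converges to its nearest critical value 0 (a local min of the p-part); q converges to 4. The iterate converges to (0, 4).

(0, 4)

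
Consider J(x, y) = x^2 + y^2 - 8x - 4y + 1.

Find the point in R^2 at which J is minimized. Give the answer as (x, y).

(4, 2)

J(x,y) separates as P(x) + Q(y) + 1, so its minimum is min P + min Q + 1.
P'(x) = 2x - 8 vanishes at x ∈ {4}; Q'(y) = 2y - 4 vanishes at y ∈ {2}.
Local minima of P (where P''>0): P(4)=-16. Local minima of Q: Q(2)=-4.
So the global minimum of J is P(4) + Q(2) + 1 = -16 − 4 + 1 = -19, attained at (4, 2).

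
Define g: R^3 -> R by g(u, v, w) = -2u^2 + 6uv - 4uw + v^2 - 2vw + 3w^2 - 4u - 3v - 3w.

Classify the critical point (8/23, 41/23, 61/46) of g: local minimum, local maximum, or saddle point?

saddle point

The Hessian is constant: H = [[-4, 6, -4], [6, 2, -2], [-4, -2, 6]].
Leading principal minors: Δ₁ = -4, Δ₂ = -44, Δ₃ = -184.
The minors fit neither the all-positive nor the alternating-sign pattern, so H is indefinite: a saddle point.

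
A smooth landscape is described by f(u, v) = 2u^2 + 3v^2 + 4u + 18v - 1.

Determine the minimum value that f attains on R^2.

-30

f(u,v) separates as P(u) + Q(v) − 1, so its minimum is min P + min Q − 1.
P'(u) = 4u + 4 vanishes at u ∈ {-1}; Q'(v) = 6v + 18 vanishes at v ∈ {-3}.
Local minima of P (where P''>0): P(-1)=-2. Local minima of Q: Q(-3)=-27.
So the global minimum of f is P(-1) + Q(-3) − 1 = -2 − 27 − 1 = -30, attained at (-1, -3).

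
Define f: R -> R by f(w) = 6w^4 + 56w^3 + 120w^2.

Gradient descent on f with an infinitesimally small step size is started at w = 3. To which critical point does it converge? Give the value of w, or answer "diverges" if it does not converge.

0

f'(w) = 24w(w + 2)(w + 5), so f'(3) = 2880.
Gradient descent moves in the -f' direction, i.e. w is decreasing.
The nearest critical point in that direction is w = 0, where f'' = 240 > 0 (a local minimum). The iterate converges there.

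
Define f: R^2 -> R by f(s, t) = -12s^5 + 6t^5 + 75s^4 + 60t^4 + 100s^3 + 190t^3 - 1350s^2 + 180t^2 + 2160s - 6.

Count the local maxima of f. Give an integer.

4

f separates as a function of s plus a function of t, so ∇f=0 decouples.
∂f/∂s = -60(s - 4)(s - 3)(s - 1)(s + 3) = 0 at s ∈ {-3, 1, 3, 4}; ∂f/∂t = 30t(t + 1)(t + 3)(t + 4) = 0 at t ∈ {-4, -3, -1, 0}.
The Hessian is diagonal: diag(f_ss, f_tt). Second derivatives: f_ss(-3)=10080, f_ss(1)=-1440, f_ss(3)=720, f_ss(4)=-1260; f_tt(-4)=-360, f_tt(-3)=180, f_tt(-1)=-180, f_tt(0)=360.
Local maxima occur where both diagonal entries negative: (1, -4), (1, -1), (4, -4), (4, -1). Count: 4.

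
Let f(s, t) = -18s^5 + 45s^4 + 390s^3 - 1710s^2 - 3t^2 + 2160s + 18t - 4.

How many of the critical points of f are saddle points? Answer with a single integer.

f separates as a function of s plus a function of t, so ∇f=0 decouples.
∂f/∂s = -90(s - 3)(s - 2)(s - 1)(s + 4) = 0 at s ∈ {-4, 1, 2, 3}; ∂f/∂t = -6(t - 3) = 0 at t ∈ {3}.
The Hessian is diagonal: diag(f_ss, f_tt). Second derivatives: f_ss(-4)=18900, f_ss(1)=-900, f_ss(2)=540, f_ss(3)=-1260; f_tt(3)=-6.
Saddle points occur where the two diagonal entries have opposite signs: (-4, 3), (2, 3). Count: 2.

2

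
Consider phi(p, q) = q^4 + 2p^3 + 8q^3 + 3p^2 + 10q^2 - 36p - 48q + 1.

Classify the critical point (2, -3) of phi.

saddle point

The mixed partial ∂²phi/∂p∂q is 0, so the Hessian at any point is diag(phi_pp, phi_qq) = diag(6(2p + 1), 4(3q^2 + 12q + 5)).
At (2, -3): H = diag(30, -16).
The eigenvalues have opposite signs, so H is indefinite: a saddle point.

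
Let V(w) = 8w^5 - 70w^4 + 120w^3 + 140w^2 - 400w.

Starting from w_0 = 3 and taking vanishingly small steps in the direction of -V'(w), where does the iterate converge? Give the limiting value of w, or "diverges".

5

V'(w) = 40(w - 5)(w - 2)(w - 1)(w + 1), so V'(3) = -640.
Gradient descent moves in the -V' direction, i.e. w is increasing.
The nearest critical point in that direction is w = 5, where V'' = 2880 > 0 (a local minimum). The iterate converges there.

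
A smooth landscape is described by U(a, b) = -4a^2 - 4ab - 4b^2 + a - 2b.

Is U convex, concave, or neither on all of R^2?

concave

U is quadratic, so its Hessian is the constant matrix H = [[-8, -4], [-4, -8]].
det(H) = 48, tr(H) = -16.
det(H) > 0 and tr(H) < 0, so H is negative definite everywhere: concave.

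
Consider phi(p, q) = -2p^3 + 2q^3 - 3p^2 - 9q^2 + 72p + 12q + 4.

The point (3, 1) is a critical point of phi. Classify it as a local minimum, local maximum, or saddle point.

The mixed partial ∂²phi/∂p∂q is 0, so the Hessian at any point is diag(phi_pp, phi_qq) = diag(-6(2p + 1), 6(2q - 3)).
At (3, 1): H = diag(-42, -6).
Both eigenvalues are negative, so H is negative definite: a local maximum.

local maximum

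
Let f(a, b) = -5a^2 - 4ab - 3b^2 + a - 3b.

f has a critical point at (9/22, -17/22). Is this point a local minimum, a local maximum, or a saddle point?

The Hessian of f is constant: H = [[-10, -4], [-4, -6]].
det(H) = (-10)·(-6) − (-4)² = 44.
det(H) > 0 and tr(H) = -16 < 0, so H is negative definite and the point is a local maximum.

local maximum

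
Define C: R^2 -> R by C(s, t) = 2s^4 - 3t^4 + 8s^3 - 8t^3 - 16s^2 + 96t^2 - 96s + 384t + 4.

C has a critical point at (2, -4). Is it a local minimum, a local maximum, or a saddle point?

The mixed partial ∂²C/∂s∂t is 0, so the Hessian at any point is diag(C_ss, C_tt) = diag(8(3s^2 + 6s - 4), 12(-3t^2 - 4t + 16)).
At (2, -4): H = diag(160, -192).
The eigenvalues have opposite signs, so H is indefinite: a saddle point.

saddle point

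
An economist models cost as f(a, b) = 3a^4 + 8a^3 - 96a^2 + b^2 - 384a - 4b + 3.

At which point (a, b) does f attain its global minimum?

f(a,b) separates as P(a) + Q(b) + 3, so its minimum is min P + min Q + 3.
P'(a) = 12(a - 4)(a + 2)(a + 4) vanishes at a ∈ {-4, -2, 4}; Q'(b) = 2b - 4 vanishes at b ∈ {2}.
Local minima of P (where P''>0): P(-4)=256, P(4)=-1792. Local minima of Q: Q(2)=-4.
So the global minimum of f is P(4) + Q(2) + 3 = -1792 − 4 + 3 = -1793, attained at (4, 2).

(4, 2)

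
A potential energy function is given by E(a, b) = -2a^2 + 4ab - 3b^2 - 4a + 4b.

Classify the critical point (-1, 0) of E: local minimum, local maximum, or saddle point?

The Hessian of E is constant: H = [[-4, 4], [4, -6]].
det(H) = (-4)·(-6) − 4² = 8.
det(H) > 0 and tr(H) = -10 < 0, so H is negative definite and the point is a local maximum.

local maximum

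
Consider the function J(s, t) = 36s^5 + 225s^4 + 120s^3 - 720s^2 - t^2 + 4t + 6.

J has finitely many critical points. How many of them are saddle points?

2

J separates as a function of s plus a function of t, so ∇J=0 decouples.
∂J/∂s = 180s(s - 1)(s + 2)(s + 4) = 0 at s ∈ {-4, -2, 0, 1}; ∂J/∂t = -2(t - 2) = 0 at t ∈ {2}.
The Hessian is diagonal: diag(J_ss, J_tt). Second derivatives: J_ss(-4)=-7200, J_ss(-2)=2160, J_ss(0)=-1440, J_ss(1)=2700; J_tt(2)=-2.
Saddle points occur where the two diagonal entries have opposite signs: (-2, 2), (1, 2). Count: 2.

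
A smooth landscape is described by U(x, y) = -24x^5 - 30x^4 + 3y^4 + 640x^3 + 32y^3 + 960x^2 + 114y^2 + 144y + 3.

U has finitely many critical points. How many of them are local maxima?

2

U separates as a function of x plus a function of y, so ∇U=0 decouples.
∂U/∂x = -120x(x - 4)(x + 1)(x + 4) = 0 at x ∈ {-4, -1, 0, 4}; ∂U/∂y = 12(y + 1)(y + 3)(y + 4) = 0 at y ∈ {-4, -3, -1}.
The Hessian is diagonal: diag(U_xx, U_yy). Second derivatives: U_xx(-4)=11520, U_xx(-1)=-1800, U_xx(0)=1920, U_xx(4)=-19200; U_yy(-4)=36, U_yy(-3)=-24, U_yy(-1)=72.
Local maxima occur where both diagonal entries negative: (-1, -3), (4, -3). Count: 2.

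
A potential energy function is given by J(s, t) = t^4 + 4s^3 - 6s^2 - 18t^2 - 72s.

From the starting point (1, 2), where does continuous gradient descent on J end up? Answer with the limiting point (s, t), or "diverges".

J is separable, so gradient descent decouples: s follows -∂J/∂s, t follows -∂J/∂t.
∂J/∂s = 12(s - 3)(s + 2); at s=1 this is -72, so s increases.
∂J/∂t = 4t(t - 3)(t + 3); at t=2 this is -40, so t increases.
s converges to its nearest critical value 3 (a local min of the s-part); t converges to 3. The iterate converges to (3, 3).

(3, 3)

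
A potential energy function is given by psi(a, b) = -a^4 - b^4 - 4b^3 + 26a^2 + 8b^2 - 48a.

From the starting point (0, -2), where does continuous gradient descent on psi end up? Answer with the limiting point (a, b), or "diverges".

(1, 0)

psi is separable, so gradient descent decouples: a follows -∂psi/∂a, b follows -∂psi/∂b.
∂psi/∂a = -4(a - 3)(a - 1)(a + 4); at a=0 this is -48, so a increases.
∂psi/∂b = -4b(b - 1)(b + 4); at b=-2 this is -48, so b increases.
a converges to its nearest critical value 1 (a local min of the a-part); b converges to 0. The iterate converges to (1, 0).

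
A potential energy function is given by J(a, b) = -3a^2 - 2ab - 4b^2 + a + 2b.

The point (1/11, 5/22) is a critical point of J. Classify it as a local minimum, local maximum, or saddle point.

The Hessian of J is constant: H = [[-6, -2], [-2, -8]].
det(H) = (-6)·(-8) − (-2)² = 44.
det(H) > 0 and tr(H) = -14 < 0, so H is negative definite and the point is a local maximum.

local maximum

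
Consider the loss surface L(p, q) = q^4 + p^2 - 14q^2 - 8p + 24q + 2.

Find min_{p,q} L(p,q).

L(p,q) separates as A(p) + B(q) + 2, so its minimum is min A + min B + 2.
A'(p) = 2p - 8 vanishes at p ∈ {4}; B'(q) = 4(q - 2)(q - 1)(q + 3) vanishes at q ∈ {-3, 1, 2}.
Local minima of A (where A''>0): A(4)=-16. Local minima of B: B(-3)=-117, B(2)=8.
So the global minimum of L is A(4) + B(-3) + 2 = -16 − 117 + 2 = -131, attained at (4, -3).

-131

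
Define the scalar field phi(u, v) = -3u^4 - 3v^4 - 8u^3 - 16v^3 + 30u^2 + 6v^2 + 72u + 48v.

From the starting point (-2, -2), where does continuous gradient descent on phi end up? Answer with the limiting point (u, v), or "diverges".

(-1, -1)

phi is separable, so gradient descent decouples: u follows -∂phi/∂u, v follows -∂phi/∂v.
∂phi/∂u = -12(u - 2)(u + 1)(u + 3); at u=-2 this is -48, so u increases.
∂phi/∂v = -12(v - 1)(v + 1)(v + 4); at v=-2 this is -72, so v increases.
u converges to its nearest critical value -1 (a local min of the u-part); v converges to -1. The iterate converges to (-1, -1).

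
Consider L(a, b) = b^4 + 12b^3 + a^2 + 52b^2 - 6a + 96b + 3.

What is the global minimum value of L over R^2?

L(a,b) separates as P(a) + Q(b) + 3, so its minimum is min P + min Q + 3.
P'(a) = 2a - 6 vanishes at a ∈ {3}; Q'(b) = 4(b + 2)(b + 3)(b + 4) vanishes at b ∈ {-4, -3, -2}.
Local minima of P (where P''>0): P(3)=-9. Local minima of Q: Q(-4)=-64, Q(-2)=-64.
So the global minimum of L is P(3) + Q(-4) + 3 = -9 − 64 + 3 = -70, attained at (3, -4).

-70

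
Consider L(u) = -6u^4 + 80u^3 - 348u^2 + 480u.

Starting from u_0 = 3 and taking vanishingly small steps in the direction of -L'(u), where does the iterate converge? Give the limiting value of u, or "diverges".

L'(u) = -24(u - 5)(u - 4)(u - 1), so L'(3) = -96.
Gradient descent moves in the -L' direction, i.e. u is increasing.
The nearest critical point in that direction is u = 4, where L'' = 72 > 0 (a local minimum). The iterate converges there.

4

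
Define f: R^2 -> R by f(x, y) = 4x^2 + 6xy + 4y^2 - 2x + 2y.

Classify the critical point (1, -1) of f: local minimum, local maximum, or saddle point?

local minimum

The Hessian of f is constant: H = [[8, 6], [6, 8]].
det(H) = 8·8 − 6² = 28.
det(H) > 0 and tr(H) = 16 > 0, so H is positive definite and the point is a local minimum.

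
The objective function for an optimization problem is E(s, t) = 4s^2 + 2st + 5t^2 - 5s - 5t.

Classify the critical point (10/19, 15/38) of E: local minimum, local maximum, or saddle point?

The Hessian of E is constant: H = [[8, 2], [2, 10]].
det(H) = 8·10 − 2² = 76.
det(H) > 0 and tr(H) = 18 > 0, so H is positive definite and the point is a local minimum.

local minimum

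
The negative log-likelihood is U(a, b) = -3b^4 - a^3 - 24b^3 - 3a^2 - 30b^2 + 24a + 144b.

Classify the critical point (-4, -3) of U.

local minimum

The mixed partial ∂²U/∂a∂b is 0, so the Hessian at any point is diag(U_aa, U_bb) = diag(-6(a + 1), -12(3b^2 + 12b + 5)).
At (-4, -3): H = diag(18, 48).
Both eigenvalues are positive, so H is positive definite: a local minimum.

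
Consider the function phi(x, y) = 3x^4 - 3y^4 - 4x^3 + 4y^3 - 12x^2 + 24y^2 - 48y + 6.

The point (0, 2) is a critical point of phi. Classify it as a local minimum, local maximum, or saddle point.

local maximum

The mixed partial ∂²phi/∂x∂y is 0, so the Hessian at any point is diag(phi_xx, phi_yy) = diag(12(3x^2 - 2x - 2), 12(-3y^2 + 2y + 4)).
At (0, 2): H = diag(-24, -48).
Both eigenvalues are negative, so H is negative definite: a local maximum.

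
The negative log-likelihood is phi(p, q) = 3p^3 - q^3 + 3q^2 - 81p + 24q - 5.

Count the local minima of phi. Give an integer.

1

phi separates as a function of p plus a function of q, so ∇phi=0 decouples.
∂phi/∂p = 9(p - 3)(p + 3) = 0 at p ∈ {-3, 3}; ∂phi/∂q = -3(q - 4)(q + 2) = 0 at q ∈ {-2, 4}.
The Hessian is diagonal: diag(phi_pp, phi_qq). Second derivatives: phi_pp(-3)=-54, phi_pp(3)=54; phi_qq(-2)=18, phi_qq(4)=-18.
Local minima occur where both diagonal entries positive: (3, -2). Count: 1.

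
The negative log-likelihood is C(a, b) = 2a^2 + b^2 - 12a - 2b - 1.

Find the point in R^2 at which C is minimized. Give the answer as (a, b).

(3, 1)

C(a,b) separates as P(a) + Q(b) − 1, so its minimum is min P + min Q − 1.
P'(a) = 4a - 12 vanishes at a ∈ {3}; Q'(b) = 2b - 2 vanishes at b ∈ {1}.
Local minima of P (where P''>0): P(3)=-18. Local minima of Q: Q(1)=-1.
So the global minimum of C is P(3) + Q(1) − 1 = -18 − 1 − 1 = -20, attained at (3, 1).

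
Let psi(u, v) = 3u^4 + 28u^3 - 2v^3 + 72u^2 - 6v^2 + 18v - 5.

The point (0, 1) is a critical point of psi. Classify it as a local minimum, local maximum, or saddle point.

saddle point

The mixed partial ∂²psi/∂u∂v is 0, so the Hessian at any point is diag(psi_uu, psi_vv) = diag(12(3u^2 + 14u + 12), -12(v + 1)).
At (0, 1): H = diag(144, -24).
The eigenvalues have opposite signs, so H is indefinite: a saddle point.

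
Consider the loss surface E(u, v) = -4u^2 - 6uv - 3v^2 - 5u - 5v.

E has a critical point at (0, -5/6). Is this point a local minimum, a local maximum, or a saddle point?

The Hessian of E is constant: H = [[-8, -6], [-6, -6]].
det(H) = (-8)·(-6) − (-6)² = 12.
det(H) > 0 and tr(H) = -14 < 0, so H is negative definite and the point is a local maximum.

local maximum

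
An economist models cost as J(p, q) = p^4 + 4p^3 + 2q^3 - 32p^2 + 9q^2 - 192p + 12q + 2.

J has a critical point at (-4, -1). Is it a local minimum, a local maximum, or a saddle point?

The mixed partial ∂²J/∂p∂q is 0, so the Hessian at any point is diag(J_pp, J_qq) = diag(4(3p^2 + 6p - 16), 6(2q + 3)).
At (-4, -1): H = diag(32, 6).
Both eigenvalues are positive, so H is positive definite: a local minimum.

local minimum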